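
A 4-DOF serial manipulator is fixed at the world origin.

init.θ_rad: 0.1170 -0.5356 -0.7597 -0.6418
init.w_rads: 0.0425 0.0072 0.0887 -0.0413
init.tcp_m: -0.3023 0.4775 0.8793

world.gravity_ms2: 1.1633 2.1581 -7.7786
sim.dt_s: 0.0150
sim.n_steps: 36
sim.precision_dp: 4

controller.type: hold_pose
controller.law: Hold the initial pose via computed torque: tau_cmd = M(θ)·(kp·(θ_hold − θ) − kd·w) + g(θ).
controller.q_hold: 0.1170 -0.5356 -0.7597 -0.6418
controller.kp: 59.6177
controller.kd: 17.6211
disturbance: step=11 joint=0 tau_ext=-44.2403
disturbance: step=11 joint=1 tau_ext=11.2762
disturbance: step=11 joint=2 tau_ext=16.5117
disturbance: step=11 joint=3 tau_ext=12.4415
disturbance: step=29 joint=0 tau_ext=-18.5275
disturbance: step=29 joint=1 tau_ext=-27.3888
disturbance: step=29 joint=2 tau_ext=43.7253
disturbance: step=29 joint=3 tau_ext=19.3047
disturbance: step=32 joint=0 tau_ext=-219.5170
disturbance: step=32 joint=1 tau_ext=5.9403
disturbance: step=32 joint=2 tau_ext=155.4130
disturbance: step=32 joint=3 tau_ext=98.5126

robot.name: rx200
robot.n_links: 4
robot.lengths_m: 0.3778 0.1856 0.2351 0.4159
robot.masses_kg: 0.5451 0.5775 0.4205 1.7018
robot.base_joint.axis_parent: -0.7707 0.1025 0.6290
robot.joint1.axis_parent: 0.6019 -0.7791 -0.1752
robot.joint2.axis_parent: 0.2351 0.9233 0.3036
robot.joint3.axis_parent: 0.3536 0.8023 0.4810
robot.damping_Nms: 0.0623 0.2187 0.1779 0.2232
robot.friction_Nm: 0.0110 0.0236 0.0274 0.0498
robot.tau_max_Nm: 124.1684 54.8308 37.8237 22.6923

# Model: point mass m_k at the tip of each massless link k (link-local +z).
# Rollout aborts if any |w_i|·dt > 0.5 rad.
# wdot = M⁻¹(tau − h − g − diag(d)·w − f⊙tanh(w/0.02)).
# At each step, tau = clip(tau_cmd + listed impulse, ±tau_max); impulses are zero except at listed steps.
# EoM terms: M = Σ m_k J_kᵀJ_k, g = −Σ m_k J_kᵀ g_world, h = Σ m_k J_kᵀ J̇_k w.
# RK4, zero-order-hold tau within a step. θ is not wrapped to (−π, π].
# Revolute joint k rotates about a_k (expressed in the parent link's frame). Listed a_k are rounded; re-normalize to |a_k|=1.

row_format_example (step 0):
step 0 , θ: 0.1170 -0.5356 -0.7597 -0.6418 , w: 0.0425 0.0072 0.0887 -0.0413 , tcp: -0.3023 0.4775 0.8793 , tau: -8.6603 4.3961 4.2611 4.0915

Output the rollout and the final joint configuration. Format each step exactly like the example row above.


step 1 , θ: 0.1175 -0.5358 -0.7591 -0.6417 , w: 0.0270 -0.0066 0.0447 -0.0069 , tcp: -0.3020 0.4778 0.8794 , tau: -8.5906 4.3042 4.3422 4.1190
step 2 , θ: 0.1177 -0.5361 -0.7588 -0.6415 , w: 0.0187 -0.0061 0.0297 -0.0030 , tcp: -0.3019 0.4780 0.8795 , tau: -8.5355 4.2291 4.4057 4.1427
step 3 , θ: 0.1179 -0.5363 -0.7587 -0.6412 , w: 0.0130 -0.0034 0.0220 -0.0044 , tcp: -0.3017 0.4782 0.8796 , tau: -8.4921 4.1694 4.4554 4.1616
step 4 , θ: 0.1180 -0.5365 -0.7586 -0.6410 , w: 0.0091 -0.0001 0.0183 -0.0078 , tcp: -0.3017 0.4783 0.8796 , tau: -8.4580 4.1225 4.4937 4.1763
step 5 , θ: 0.1181 -0.5366 -0.7587 -0.6408 , w: 0.0065 0.0035 0.0174 -0.0127 , tcp: -0.3016 0.4783 0.8796 , tau: -8.4312 4.0857 4.5233 4.1877
step 6 , θ: 0.1181 -0.5367 -0.7587 -0.6406 , w: 0.0048 0.0068 0.0176 -0.0172 , tcp: -0.3016 0.4784 0.8797 , tau: -8.4101 4.0568 4.5461 4.1965
step 7 , θ: 0.1181 -0.5368 -0.7588 -0.6405 , w: 0.0035 0.0089 0.0172 -0.0199 , tcp: -0.3016 0.4784 0.8797 , tau: -8.3936 4.0341 4.5641 4.2033
step 8 , θ: 0.1181 -0.5368 -0.7589 -0.6404 , w: 0.0024 0.0103 0.0164 -0.0213 , tcp: -0.3016 0.4784 0.8797 , tau: -8.3805 4.0161 4.5783 4.2085
step 9 , θ: 0.1181 -0.5369 -0.7590 -0.6403 , w: 0.0016 0.0111 0.0157 -0.0220 , tcp: -0.3016 0.4784 0.8797 , tau: -8.3702 4.0019 4.5895 4.2125
step 10 , θ: 0.1180 -0.5369 -0.7591 -0.6403 , w: 0.0010 0.0117 0.0150 -0.0224 , tcp: -0.3016 0.4783 0.8796 , tau: -8.3620 3.9906 4.5985 4.2157
step 11 , θ: 0.1180 -0.5369 -0.7592 -0.6402 , w: 0.0006 0.0121 0.0146 -0.0227 , tcp: -0.3016 0.4783 0.8796 , tau: -52.5959 15.2579 21.1173 16.6596
step 12 , θ: 0.1129 -0.5369 -0.7593 -0.6402 , w: -0.6684 0.0166 0.0250 -0.0302 , tcp: -0.3006 0.4758 0.8813 , tau: 3.6630 0.9093 0.1316 0.8439
step 13 , θ: 0.1042 -0.5368 -0.7592 -0.6402 , w: -0.4839 0.0179 0.0303 -0.0303 , tcp: -0.2988 0.4715 0.8843 , tau: 1.0562 1.5688 1.1135 1.5810
step 14 , θ: 0.0980 -0.5368 -0.7591 -0.6402 , w: -0.3420 0.0172 0.0288 -0.0275 , tcp: -0.2975 0.4684 0.8864 , tau: -1.0044 2.0768 1.9100 2.1737
step 15 , θ: 0.0936 -0.5367 -0.7590 -0.6402 , w: -0.2327 0.0164 0.0257 -0.0252 , tcp: -0.2966 0.4662 0.8879 , tau: -2.6320 2.4717 2.5489 2.6468
step 16 , θ: 0.0907 -0.5367 -0.7590 -0.6401 , w: -0.1488 0.0157 0.0228 -0.0239 , tcp: -0.2960 0.4648 0.8888 , tau: -3.9166 2.7810 3.0569 3.0222
step 17 , θ: 0.0888 -0.5366 -0.7590 -0.6401 , w: -0.0847 0.0152 0.0205 -0.0234 , tcp: -0.2956 0.4638 0.8894 , tau: -4.9293 3.0247 3.4578 3.3185
step 18 , θ: 0.0879 -0.5366 -0.7591 -0.6400 , w: -0.0359 0.0148 0.0187 -0.0232 , tcp: -0.2955 0.4633 0.8898 , tau: -5.7268 3.2174 3.7723 3.5513
step 19 , θ: 0.0876 -0.5366 -0.7592 -0.6399 , w: 0.0005 0.0140 0.0170 -0.0228 , tcp: -0.2954 0.4632 0.8899 , tau: -6.3529 3.3702 4.0176 3.7334
step 20 , θ: 0.0877 -0.5366 -0.7593 -0.6399 , w: 0.0270 0.0124 0.0143 -0.0216 , tcp: -0.2955 0.4632 0.8898 , tau: -6.8411 3.4914 4.2078 3.8753
step 21 , θ: 0.0882 -0.5366 -0.7594 -0.6398 , w: 0.0461 0.0110 0.0125 -0.0210 , tcp: -0.2956 0.4635 0.8896 , tau: -7.2217 3.5876 4.3542 3.9853
step 22 , θ: 0.0889 -0.5367 -0.7596 -0.6397 , w: 0.0597 0.0101 0.0116 -0.0209 , tcp: -0.2958 0.4638 0.8893 , tau: -7.5187 3.6640 4.4664 4.0700
step 23 , θ: 0.0898 -0.5367 -0.7597 -0.6396 , w: 0.0691 0.0095 0.0112 -0.0211 , tcp: -0.2960 0.4643 0.8890 , tau: -7.7498 3.7246 4.5515 4.1349
step 24 , θ: 0.0908 -0.5367 -0.7599 -0.6395 , w: 0.0753 0.0092 0.0111 -0.0213 , tcp: -0.2963 0.4648 0.8886 , tau: -7.9289 3.7727 4.6156 4.1841
step 25 , θ: 0.0919 -0.5368 -0.7600 -0.6395 , w: 0.0789 0.0089 0.0111 -0.0215 , tcp: -0.2965 0.4654 0.8882 , tau: -8.0670 3.8108 4.6633 4.2211
step 26 , θ: 0.0931 -0.5369 -0.7602 -0.6394 , w: 0.0805 0.0088 0.0113 -0.0216 , tcp: -0.2968 0.4660 0.8878 , tau: -8.1729 3.8409 4.6982 4.2486
step 27 , θ: 0.0942 -0.5369 -0.7604 -0.6393 , w: 0.0807 0.0087 0.0115 -0.0217 , tcp: -0.2971 0.4665 0.8874 , tau: -8.2534 3.8647 4.7232 4.2687
step 28 , θ: 0.0954 -0.5370 -0.7605 -0.6392 , w: 0.0798 0.0087 0.0117 -0.0218 , tcp: -0.2973 0.4671 0.8870 , tau: -8.3139 3.8835 4.7405 4.2830
step 29 , θ: 0.0965 -0.5370 -0.7607 -0.6392 , w: 0.0782 0.0087 0.0119 -0.0218 , tcp: -0.2976 0.4677 0.8865 , tau: -26.8864 -23.4906 37.8237 22.6923
step 30 , θ: 0.0847 -0.5744 -0.8093 -0.5795 , w: -1.4803 -4.5403 -5.7711 7.1744 , tcp: -0.2939 0.4688 0.8880 , tau: -3.3993 11.1962 -4.5212 -0.6934
step 31 , θ: 0.0699 -0.6208 -0.8630 -0.5111 , w: -0.6109 -1.9450 -1.8748 2.4875 , tcp: -0.2870 0.4702 0.8903 , tau: -4.5578 9.4555 -2.9485 0.2859
step 32 , θ: 0.0635 -0.6413 -0.8792 -0.4888 , w: -0.2658 -0.8862 -0.4515 0.6938 , tcp: -0.2820 0.4715 0.8916 , tau: -124.1684 14.1418 37.8237 22.6923
step 33 , θ: 0.0361 -0.6754 -0.8996 -0.4808 , w: -3.3391 -3.5631 -2.0592 0.1517 , tcp: -0.2728 0.4659 0.8928 , tau: 26.0941 5.5501 -10.9516 -4.1714
step 34 , θ: -0.0054 -0.7176 -0.9190 -0.4868 , w: -2.2290 -2.1486 -0.7139 -0.7407 , tcp: -0.2607 0.4553 0.8939 , tau: 18.6132 5.0733 -7.7415 -2.4523
step 35 , θ: -0.0330 -0.7433 -0.9255 -0.4989 , w: -1.4673 -1.3022 -0.2008 -0.8198 , tcp: -0.2524 0.4477 0.8947 , tau: 12.6864 4.6744 -5.0603 -1.0538
step 36 , θ: -0.0509 -0.7587 -0.9269 -0.5101 , w: -0.9224 -0.7536 -0.0031 -0.6683 , tcp: -0.2469 0.4425 0.8953
final θ (rad): -0.0509 -0.7587 -0.9269 -0.5101


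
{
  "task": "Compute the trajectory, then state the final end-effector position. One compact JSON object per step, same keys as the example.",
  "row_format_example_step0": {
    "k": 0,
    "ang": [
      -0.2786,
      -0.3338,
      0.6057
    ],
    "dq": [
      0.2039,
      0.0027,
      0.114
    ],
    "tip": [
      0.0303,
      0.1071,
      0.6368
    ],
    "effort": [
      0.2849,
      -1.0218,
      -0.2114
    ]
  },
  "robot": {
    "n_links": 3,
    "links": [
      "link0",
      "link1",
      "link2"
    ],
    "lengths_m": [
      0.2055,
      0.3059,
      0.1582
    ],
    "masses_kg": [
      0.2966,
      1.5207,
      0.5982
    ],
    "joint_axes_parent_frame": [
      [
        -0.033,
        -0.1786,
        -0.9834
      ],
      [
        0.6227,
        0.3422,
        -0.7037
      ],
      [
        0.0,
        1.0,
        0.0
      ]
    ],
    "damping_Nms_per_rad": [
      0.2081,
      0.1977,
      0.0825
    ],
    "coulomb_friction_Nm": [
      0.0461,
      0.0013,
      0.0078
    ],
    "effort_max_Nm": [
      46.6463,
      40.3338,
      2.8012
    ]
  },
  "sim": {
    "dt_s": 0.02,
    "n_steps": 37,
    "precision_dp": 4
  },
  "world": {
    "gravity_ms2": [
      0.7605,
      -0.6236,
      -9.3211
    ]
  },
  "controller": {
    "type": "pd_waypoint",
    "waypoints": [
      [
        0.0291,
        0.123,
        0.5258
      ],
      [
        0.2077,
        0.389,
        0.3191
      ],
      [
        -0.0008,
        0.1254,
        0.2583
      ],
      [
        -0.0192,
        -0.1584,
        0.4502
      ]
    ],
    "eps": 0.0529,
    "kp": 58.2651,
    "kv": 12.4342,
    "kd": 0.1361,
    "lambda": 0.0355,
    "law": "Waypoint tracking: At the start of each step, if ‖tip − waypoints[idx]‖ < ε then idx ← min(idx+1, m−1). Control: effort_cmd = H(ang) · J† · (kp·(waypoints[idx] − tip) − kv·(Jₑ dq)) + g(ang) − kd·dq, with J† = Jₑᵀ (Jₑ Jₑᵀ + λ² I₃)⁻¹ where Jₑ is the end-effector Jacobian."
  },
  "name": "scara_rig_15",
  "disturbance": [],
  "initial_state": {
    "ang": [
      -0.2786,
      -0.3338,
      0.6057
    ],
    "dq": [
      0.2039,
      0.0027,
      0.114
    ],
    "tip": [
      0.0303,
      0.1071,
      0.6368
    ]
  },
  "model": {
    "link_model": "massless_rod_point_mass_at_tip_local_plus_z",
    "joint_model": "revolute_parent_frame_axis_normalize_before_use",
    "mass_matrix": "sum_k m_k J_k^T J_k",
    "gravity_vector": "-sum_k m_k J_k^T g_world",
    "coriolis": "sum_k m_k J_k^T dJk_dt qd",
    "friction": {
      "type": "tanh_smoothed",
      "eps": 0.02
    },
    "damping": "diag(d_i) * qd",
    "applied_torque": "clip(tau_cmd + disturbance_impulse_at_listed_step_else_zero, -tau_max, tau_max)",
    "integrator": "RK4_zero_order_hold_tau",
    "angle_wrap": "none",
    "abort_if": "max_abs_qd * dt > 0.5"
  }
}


{"k":1,"ang":[-0.2758,-0.3361,0.6134],"dq":[0.1082,-0.2243,0.6394],"tip":[0.0305,0.1079,0.636],"effort":[0.2436,-0.6431,-0.3466]}
{"k":2,"ang":[-0.273,-0.3418,0.6285],"dq":[0.1673,-0.3516,0.8723],"tip":[0.0307,0.1099,0.6345],"effort":[0.1906,-0.3561,-0.4104]}
{"k":3,"ang":[-0.2694,-0.3497,0.647],"dq":[0.1892,-0.4355,0.9727],"tip":[0.0307,0.1125,0.6326],"effort":[0.1429,-0.0912,-0.4426]}
{"k":4,"ang":[-0.2657,-0.3589,0.6667],"dq":[0.1915,-0.4835,1.0048],"tip":[0.0304,0.1154,0.6305],"effort":[0.0986,0.1459,-0.4601]}
{"k":5,"ang":[-0.262,-0.3688,0.6867],"dq":[0.1764,-0.5032,1.0024],"tip":[0.0299,0.1185,0.6282],"effort":[0.0576,0.3532,-0.4714]}
{"k":6,"ang":[-0.2589,-0.3788,0.7066],"dq":[0.1466,-0.5003,0.983],"tip":[0.0294,0.1215,0.6259],"effort":[0.0204,0.5284,-0.4807]}
{"k":7,"ang":[-0.2564,-0.3886,0.7259],"dq":[0.1047,-0.4796,0.9558],"tip":[0.0288,0.1245,0.6236],"effort":[-0.0126,0.6699,-0.4897]}
{"k":8,"ang":[-0.2549,-0.3978,0.7447],"dq":[0.0546,-0.4456,0.9255],"tip":[0.0283,0.1272,0.6213],"effort":[-0.0408,0.7771,-0.4994]}
{"k":9,"ang":[-0.2543,-0.4063,0.7629],"dq":[0.0569,-0.3954,0.8853],"tip":[0.028,0.1298,0.6191],"effort":[-0.0697,0.8332,-0.5086]}
{"k":10,"ang":[-0.2539,-0.4138,0.7803],"dq":[0.0602,-0.3426,0.8482],"tip":[0.0278,0.1321,0.6169],"effort":[-0.0937,0.8616,-0.5191]}
{"k":11,"ang":[-0.2537,-0.4202,0.7971],"dq":[0.0253,-0.2949,0.8214],"tip":[0.0278,0.1341,0.6149],"effort":[-0.109,0.8804,-0.5314]}
{"k":12,"ang":[-0.2544,-0.4257,0.8134],"dq":[-0.0191,-0.2492,0.7972],"tip":[0.028,0.1359,0.6129],"effort":[-0.1185,0.883,-0.5438]}
{"k":13,"ang":[-0.2546,-0.4302,0.8289],"dq":[-0.0477,-0.2045,0.772],"tip":[0.0284,0.1374,0.611],"effort":[-0.1243,0.8636,-0.5559]}
{"k":14,"ang":[-0.2553,-0.4338,0.844],"dq":[-0.0316,-0.1599,0.7409],"tip":[0.029,0.1387,0.6092],"effort":[-0.1306,0.8211,-0.5669]}
{"k":15,"ang":[-0.2559,-0.4367,0.8586],"dq":[-0.0368,-0.1256,0.7196],"tip":[0.0298,0.1398,0.6074],"effort":[-0.1317,0.7836,-0.5789]}
{"k":16,"ang":[-0.2568,-0.4389,0.8728],"dq":[-0.0468,-0.0984,0.7014],"tip":[0.0306,0.1408,0.6058],"effort":[-0.1295,0.7468,-0.5906]}
{"k":17,"ang":[-0.2578,-0.4407,0.8866],"dq":[-0.0544,-0.0768,0.6842],"tip":[0.0316,0.1416,0.6041],"effort":[-0.1256,0.7102,-0.6017]}
{"k":18,"ang":[-0.2589,-0.442,0.9001],"dq":[-0.0578,-0.0604,0.6677],"tip":[0.0326,0.1423,0.6025],"effort":[-0.1206,0.675,-0.6122]}
{"k":19,"ang":[-0.26,-0.4431,0.9133],"dq":[-0.057,-0.0488,0.6519],"tip":[0.0336,0.143,0.601],"effort":[-0.1151,0.6424,-0.6222]}
{"k":20,"ang":[-0.2611,-0.444,0.9261],"dq":[-0.0524,-0.0414,0.6368],"tip":[0.0346,0.1436,0.5995],"effort":[-0.1097,0.6137,-0.6315]}
{"k":21,"ang":[-0.2621,-0.4448,0.9387],"dq":[-0.0451,-0.0378,0.6225],"tip":[0.0357,0.1441,0.598],"effort":[-0.1045,0.5897,-0.6404]}
{"k":22,"ang":[-0.2629,-0.4456,0.951],"dq":[-0.0369,-0.0373,0.6089],"tip":[0.0367,0.1446,0.5965],"effort":[-0.0998,0.5714,-0.6487]}
{"k":23,"ang":[-0.2635,-0.4463,0.963],"dq":[-0.03,-0.0394,0.5961],"tip":[0.0377,0.1451,0.595],"effort":[-0.0956,0.5593,-0.6566]}
{"k":24,"ang":[-0.264,-0.4472,0.9748],"dq":[-0.0261,-0.0434,0.5839],"tip":[0.0386,0.1456,0.5935],"effort":[-0.0919,0.5535,-0.6641]}
{"k":25,"ang":[-0.2645,-0.4481,0.9863],"dq":[-0.0256,-0.0483,0.5722],"tip":[0.0394,0.146,0.5921],"effort":[-0.0888,0.5533,-0.6711]}
{"k":26,"ang":[-0.2648,-0.4491,0.9976],"dq":[-0.0297,-0.0537,0.5608],"tip":[0.0402,0.1465,0.5907],"effort":[-0.0861,0.5581,-0.6777]}
{"k":27,"ang":[-0.2652,-0.4502,1.0086],"dq":[-0.0344,-0.0585,0.5488],"tip":[0.041,0.147,0.5893],"effort":[-0.0841,0.5654,-0.6838]}
{"k":28,"ang":[-0.2656,-0.4513,1.0194],"dq":[-0.0348,-0.062,0.5356],"tip":[0.0417,0.1475,0.5879],"effort":[-0.0834,0.5725,-0.6894]}
{"k":29,"ang":[-0.266,-0.4526,1.0299],"dq":[-0.0348,-0.0648,0.5223],"tip":[0.0423,0.148,0.5865],"effort":[-0.0834,0.5805,-0.6948]}
{"k":30,"ang":[-0.2664,-0.4539,1.0402],"dq":[-0.0343,-0.0668,0.509],"tip":[0.0428,0.1485,0.5851],"effort":[-0.084,0.589,-0.6999]}
{"k":31,"ang":[-0.2667,-0.4552,1.0501],"dq":[-0.0338,-0.0679,0.4958],"tip":[0.0434,0.1489,0.5838],"effort":[-0.085,0.5976,-0.7048]}
{"k":32,"ang":[-0.2671,-0.4565,1.0599],"dq":[-0.0332,-0.0682,0.4826],"tip":[0.0439,0.1494,0.5825],"effort":[-0.0864,0.606,-0.7096]}
{"k":33,"ang":[-0.2675,-0.4579,1.0693],"dq":[-0.0326,-0.0678,0.4696],"tip":[0.0443,0.1498,0.5812],"effort":[-0.0879,0.6137,-0.7142]}
{"k":34,"ang":[-0.2678,-0.4592,1.0785],"dq":[-0.0318,-0.0667,0.4567],"tip":[0.0448,0.1503,0.58],"effort":[-0.0896,0.6207,-0.7186]}
{"k":35,"ang":[-0.2682,-0.4605,1.0875],"dq":[-0.0309,-0.0651,0.4439],"tip":[0.0452,0.1507,0.5787],"effort":[-0.0913,0.6269,-0.7228]}
{"k":36,"ang":[-0.2686,-0.4618,1.0962],"dq":[-0.0299,-0.0631,0.4314],"tip":[0.0456,0.1511,0.5775],"effort":[-0.093,0.632,-0.727]}
{"k":37,"ang":[-0.2689,-0.463,1.1046],"dq":[-0.0288,-0.0607,0.4192],"tip":[0.0459,0.1514,0.5764]}
{"summary": "final tip position (m): 0.0459 0.1514 0.5764"}


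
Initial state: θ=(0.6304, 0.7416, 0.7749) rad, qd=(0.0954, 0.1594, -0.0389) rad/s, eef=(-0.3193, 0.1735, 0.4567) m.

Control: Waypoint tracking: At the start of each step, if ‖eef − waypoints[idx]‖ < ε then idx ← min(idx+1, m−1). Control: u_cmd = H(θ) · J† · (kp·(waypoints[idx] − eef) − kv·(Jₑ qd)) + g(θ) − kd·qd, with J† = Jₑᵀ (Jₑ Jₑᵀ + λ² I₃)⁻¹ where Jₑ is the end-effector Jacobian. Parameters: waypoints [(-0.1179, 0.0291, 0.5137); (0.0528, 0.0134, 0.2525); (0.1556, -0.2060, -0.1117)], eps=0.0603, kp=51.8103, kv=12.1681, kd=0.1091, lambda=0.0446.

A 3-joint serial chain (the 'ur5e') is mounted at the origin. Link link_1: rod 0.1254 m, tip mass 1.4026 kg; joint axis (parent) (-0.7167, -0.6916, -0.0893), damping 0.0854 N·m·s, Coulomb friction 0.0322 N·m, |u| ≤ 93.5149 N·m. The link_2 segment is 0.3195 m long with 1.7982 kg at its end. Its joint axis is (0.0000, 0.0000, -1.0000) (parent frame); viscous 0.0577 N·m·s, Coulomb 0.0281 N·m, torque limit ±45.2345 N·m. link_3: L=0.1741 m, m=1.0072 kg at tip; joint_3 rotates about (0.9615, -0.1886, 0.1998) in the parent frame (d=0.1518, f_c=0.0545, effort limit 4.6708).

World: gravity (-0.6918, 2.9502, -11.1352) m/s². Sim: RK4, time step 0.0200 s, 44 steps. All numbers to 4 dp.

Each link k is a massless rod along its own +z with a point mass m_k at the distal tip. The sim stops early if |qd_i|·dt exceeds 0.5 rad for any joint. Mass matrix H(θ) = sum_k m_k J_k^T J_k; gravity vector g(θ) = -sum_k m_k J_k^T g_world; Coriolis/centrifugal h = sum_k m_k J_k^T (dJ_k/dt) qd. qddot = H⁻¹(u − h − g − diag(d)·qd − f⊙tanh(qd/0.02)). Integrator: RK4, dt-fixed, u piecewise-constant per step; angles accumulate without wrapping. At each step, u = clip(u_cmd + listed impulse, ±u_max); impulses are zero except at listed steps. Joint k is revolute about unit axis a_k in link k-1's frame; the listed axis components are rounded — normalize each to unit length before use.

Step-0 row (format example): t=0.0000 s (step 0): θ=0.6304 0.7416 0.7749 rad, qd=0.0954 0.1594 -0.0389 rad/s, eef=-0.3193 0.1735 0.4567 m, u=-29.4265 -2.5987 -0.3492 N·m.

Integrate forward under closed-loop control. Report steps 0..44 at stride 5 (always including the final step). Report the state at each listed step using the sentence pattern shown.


t=0.1000 s (step 5): θ=0.5589 0.7490 0.7865 rad, qd=-1.2075 0.0454 0.1037 rad/s, eef=-0.2982 0.1466 0.4786 m, u=-15.1647 -1.1997 -0.6547 N·m.
t=0.2000 s (step 10): θ=0.4307 0.7544 0.7880 rad, qd=-1.2515 0.0796 -0.0177 rad/s, eef=-0.2560 0.0980 0.5140 m, u=-9.1566 -0.6382 -0.8476 N·m.
t=0.3000 s (step 15): θ=0.3204 0.7653 0.7848 rad, qd=-0.9384 0.1440 -0.0389 rad/s, eef=-0.2171 0.0554 0.5380 m, u=-6.8992 -0.4431 -0.9794 N·m.
t=0.4000 s (step 20): θ=0.2431 0.7838 0.7811 rad, qd=-0.6213 0.2326 -0.0299 rad/s, eef=-0.1893 0.0259 0.5509 m, u=-6.3065 -0.4021 -1.0488 N·m.
t=0.5000 s (step 25): θ=0.1927 0.8127 0.7788 rad, qd=-0.4060 0.3524 -0.0162 rad/s, eef=-0.1720 0.0081 0.5574 m, u=-6.3286 -0.4106 -1.0867 N·m.
t=0.6000 s (step 30): θ=0.1583 0.8555 0.7777 rad, qd=-0.2976 0.5096 -0.0059 rad/s, eef=-0.1615 -0.0020 0.5607 m, u=-6.4620 -0.4219 -1.1091 N·m.
t=0.7000 s (step 35): θ=0.1305 0.9157 0.7776 rad, qd=-0.2679 0.6977 0.0067 rad/s, eef=-0.1544 -0.0075 0.5626 m, u=-6.4820 -0.4180 -1.1215 N·m.
t=0.8000 s (step 40): θ=0.1033 0.9951 0.7795 rad, qd=-0.2810 0.8885 0.0376 rad/s, eef=-0.1485 -0.0106 0.5640 m, u=-6.2953 -0.3952 -1.1269 N·m.
t=0.8800 s (step 44): θ=0.0800 1.0717 0.7853 rad, qd=-0.3018 1.0223 0.1178 rad/s, eef=-0.1437 -0.0123 0.5646 m.


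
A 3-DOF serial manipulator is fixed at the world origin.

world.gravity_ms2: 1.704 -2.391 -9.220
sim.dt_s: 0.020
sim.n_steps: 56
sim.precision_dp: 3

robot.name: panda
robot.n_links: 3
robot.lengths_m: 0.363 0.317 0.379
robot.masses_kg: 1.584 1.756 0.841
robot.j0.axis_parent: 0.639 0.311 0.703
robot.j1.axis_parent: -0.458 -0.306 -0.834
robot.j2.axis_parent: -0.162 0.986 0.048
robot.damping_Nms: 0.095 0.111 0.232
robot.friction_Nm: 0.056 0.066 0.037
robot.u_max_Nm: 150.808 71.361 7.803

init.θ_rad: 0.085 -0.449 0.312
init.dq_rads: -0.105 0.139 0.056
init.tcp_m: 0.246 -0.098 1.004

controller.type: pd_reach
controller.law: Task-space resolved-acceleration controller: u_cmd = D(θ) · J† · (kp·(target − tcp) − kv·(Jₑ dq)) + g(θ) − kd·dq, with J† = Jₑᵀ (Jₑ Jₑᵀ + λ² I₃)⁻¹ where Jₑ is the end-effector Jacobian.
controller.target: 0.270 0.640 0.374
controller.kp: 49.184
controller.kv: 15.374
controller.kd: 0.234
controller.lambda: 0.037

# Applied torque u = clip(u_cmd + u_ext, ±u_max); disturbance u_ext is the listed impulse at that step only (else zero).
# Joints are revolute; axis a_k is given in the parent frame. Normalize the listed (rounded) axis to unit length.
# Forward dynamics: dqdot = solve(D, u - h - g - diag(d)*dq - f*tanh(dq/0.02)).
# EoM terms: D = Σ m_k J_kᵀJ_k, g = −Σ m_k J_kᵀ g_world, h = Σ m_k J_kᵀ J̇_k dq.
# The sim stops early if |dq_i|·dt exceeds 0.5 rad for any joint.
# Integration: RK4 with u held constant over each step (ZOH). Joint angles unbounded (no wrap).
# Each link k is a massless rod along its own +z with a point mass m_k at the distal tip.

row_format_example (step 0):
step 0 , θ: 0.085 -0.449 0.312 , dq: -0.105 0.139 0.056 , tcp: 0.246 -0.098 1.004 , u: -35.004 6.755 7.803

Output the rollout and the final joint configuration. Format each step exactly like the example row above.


step 1 , θ: 0.071 -0.461 0.322 , dq: -1.251 -1.282 0.970 , tcp: 0.246 -0.090 1.003 , u: -26.541 5.726 6.933
step 2 , θ: 0.041 -0.487 0.354 , dq: -1.745 -1.289 2.185 , tcp: 0.250 -0.071 1.000 , u: -17.594 4.618 4.308
step 3 , θ: 0.006 -0.506 0.407 , dq: -1.825 -0.599 3.173 , tcp: 0.256 -0.044 0.994 , u: -10.347 4.116 2.498
step 4 , θ: -0.028 -0.503 0.481 , dq: -1.526 0.896 4.145 , tcp: 0.262 -0.012 0.985 , u: -7.497 4.403 1.175
step 5 , θ: -0.054 -0.464 0.573 , dq: -1.080 2.923 5.050 , tcp: 0.269 0.021 0.971 , u: -10.841 5.209 0.156
step 6 , θ: -0.074 -0.391 0.679 , dq: -0.965 4.409 5.524 , tcp: 0.276 0.051 0.954 , u: -17.445 5.972 -0.657
step 7 , θ: -0.098 -0.302 0.788 , dq: -1.452 4.509 5.419 , tcp: 0.282 0.079 0.932 , u: -21.426 6.131 -1.338
step 8 , θ: -0.136 -0.221 0.892 , dq: -2.312 3.629 5.013 , tcp: 0.286 0.105 0.909 , u: -20.512 5.479 -1.904
step 9 , θ: -0.191 -0.160 0.987 , dq: -3.198 2.533 4.535 , tcp: 0.288 0.130 0.885 , u: -16.376 4.312 -2.330
step 10 , θ: -0.262 -0.120 1.073 , dq: -3.931 1.580 4.035 , tcp: 0.289 0.156 0.860 , u: -11.401 3.106 -2.612
step 11 , θ: -0.347 -0.096 1.148 , dq: -4.465 0.874 3.525 , tcp: 0.288 0.181 0.835 , u: -7.131 2.180 -2.772
step 12 , θ: -0.439 -0.083 1.213 , dq: -4.822 0.432 3.028 , tcp: 0.286 0.207 0.811 , u: -4.127 1.625 -2.845
step 13 , θ: -0.538 -0.077 1.269 , dq: -5.052 0.236 2.570 , tcp: 0.285 0.232 0.788 , u: -2.282 1.371 -2.857
step 14 , θ: -0.641 -0.072 1.317 , dq: -5.200 0.250 2.169 , tcp: 0.284 0.256 0.766 , u: -1.192 1.286 -2.827
step 15 , θ: -0.746 -0.065 1.357 , dq: -5.303 0.433 1.830 , tcp: 0.283 0.279 0.745 , u: -0.390 1.234 -2.761
step 16 , θ: -0.852 -0.054 1.390 , dq: -5.379 0.742 1.553 , tcp: 0.283 0.301 0.725 , u: 0.547 1.094 -2.660
step 17 , θ: -0.961 -0.035 1.419 , dq: -5.430 1.132 1.332 , tcp: 0.282 0.322 0.707 , u: 1.939 0.779 -2.518
step 18 , θ: -1.069 -0.008 1.444 , dq: -5.449 1.559 1.160 , tcp: 0.282 0.343 0.689 , u: 3.964 0.244 -2.330
step 19 , θ: -1.178 0.027 1.466 , dq: -5.422 1.977 1.027 , tcp: 0.283 0.363 0.672 , u: 6.629 -0.500 -2.092
step 20 , θ: -1.286 0.071 1.485 , dq: -5.338 2.344 0.923 , tcp: 0.283 0.383 0.655 , u: 9.769 -1.393 -1.805
step 21 , θ: -1.391 0.120 1.503 , dq: -5.187 2.628 0.838 , tcp: 0.284 0.402 0.638 , u: 13.095 -2.341 -1.477
step 22 , θ: -1.492 0.175 1.519 , dq: -4.968 2.812 0.767 , tcp: 0.285 0.421 0.621 , u: 16.276 -3.237 -1.126
step 23 , θ: -1.589 0.232 1.534 , dq: -4.687 2.896 0.704 , tcp: 0.287 0.440 0.604 , u: 19.022 -3.996 -0.774
step 24 , θ: -1.679 0.290 1.547 , dq: -4.353 2.893 0.646 , tcp: 0.290 0.458 0.586 , u: 21.140 -4.564 -0.443
step 25 , θ: -1.762 0.347 1.560 , dq: -3.982 2.823 0.594 , tcp: 0.294 0.474 0.569 , u: 22.550 -4.924 -0.153
step 26 , θ: -1.838 0.403 1.571 , dq: -3.589 2.708 0.548 , tcp: 0.298 0.489 0.552 , u: 23.271 -5.088 0.082
step 27 , θ: -1.906 0.456 1.582 , dq: -3.188 2.570 0.508 , tcp: 0.303 0.503 0.535 , u: 23.390 -5.087 0.257
step 28 , θ: -1.966 0.505 1.592 , dq: -2.793 2.422 0.475 , tcp: 0.308 0.515 0.520 , u: 23.028 -4.957 0.373
step 29 , θ: -2.018 0.552 1.601 , dq: -2.414 2.275 0.446 , tcp: 0.312 0.525 0.505 , u: 22.316 -4.738 0.438
step 30 , θ: -2.062 0.597 1.610 , dq: -2.059 2.134 0.421 , tcp: 0.317 0.534 0.492 , u: 21.376 -4.463 0.460
step 31 , θ: -2.100 0.638 1.618 , dq: -1.733 2.003 0.399 , tcp: 0.320 0.541 0.480 , u: 20.310 -4.157 0.450
step 32 , θ: -2.132 0.677 1.626 , dq: -1.440 1.882 0.379 , tcp: 0.324 0.548 0.469 , u: 19.199 -3.843 0.417
step 33 , θ: -2.158 0.713 1.633 , dq: -1.179 1.771 0.360 , tcp: 0.326 0.554 0.460 , u: 18.103 -3.535 0.370
step 34 , θ: -2.180 0.748 1.640 , dq: -0.951 1.670 0.341 , tcp: 0.328 0.559 0.451 , u: 17.060 -3.242 0.315
step 35 , θ: -2.197 0.780 1.647 , dq: -0.753 1.577 0.323 , tcp: 0.329 0.563 0.444 , u: 16.097 -2.970 0.257
step 36 , θ: -2.210 0.811 1.653 , dq: -0.584 1.492 0.305 , tcp: 0.330 0.567 0.437 , u: 15.226 -2.722 0.200
step 37 , θ: -2.220 0.840 1.659 , dq: -0.440 1.414 0.287 , tcp: 0.330 0.571 0.431 , u: 14.452 -2.499 0.144
step 38 , θ: -2.228 0.868 1.665 , dq: -0.319 1.342 0.270 , tcp: 0.330 0.574 0.426 , u: 13.772 -2.301 0.093
step 39 , θ: -2.233 0.894 1.670 , dq: -0.217 1.275 0.254 , tcp: 0.329 0.578 0.422 , u: 13.183 -2.127 0.046
step 40 , θ: -2.237 0.919 1.675 , dq: -0.133 1.213 0.238 , tcp: 0.329 0.581 0.418 , u: 12.676 -1.974 0.003
step 41 , θ: -2.239 0.942 1.679 , dq: -0.064 1.155 0.223 , tcp: 0.327 0.583 0.414 , u: 12.243 -1.840 -0.034
step 42 , θ: -2.239 0.965 1.684 , dq: -0.008 1.100 0.209 , tcp: 0.326 0.586 0.411 , u: 11.878 -1.724 -0.068
step 43 , θ: -2.239 0.986 1.688 , dq: 0.033 1.042 0.197 , tcp: 0.325 0.588 0.409 , u: 11.594 -1.622 -0.098
step 44 , θ: -2.238 1.007 1.692 , dq: 0.065 0.988 0.185 , tcp: 0.323 0.590 0.406 , u: 11.361 -1.534 -0.124
step 45 , θ: -2.236 1.026 1.695 , dq: 0.092 0.941 0.174 , tcp: 0.321 0.592 0.404 , u: 11.162 -1.459 -0.146
step 46 , θ: -2.234 1.044 1.699 , dq: 0.113 0.897 0.164 , tcp: 0.320 0.594 0.402 , u: 10.994 -1.394 -0.166
step 47 , θ: -2.232 1.062 1.702 , dq: 0.130 0.858 0.154 , tcp: 0.318 0.596 0.401 , u: 10.851 -1.338 -0.183
step 48 , θ: -2.229 1.079 1.705 , dq: 0.143 0.821 0.145 , tcp: 0.316 0.598 0.399 , u: 10.731 -1.290 -0.199
step 49 , θ: -2.226 1.095 1.708 , dq: 0.153 0.786 0.136 , tcp: 0.315 0.600 0.398 , u: 10.630 -1.247 -0.212
step 50 , θ: -2.223 1.110 1.710 , dq: 0.160 0.753 0.127 , tcp: 0.313 0.601 0.397 , u: 10.546 -1.209 -0.224
step 51 , θ: -2.220 1.125 1.713 , dq: 0.165 0.722 0.120 , tcp: 0.311 0.603 0.396 , u: 10.475 -1.176 -0.234
step 52 , θ: -2.217 1.139 1.715 , dq: 0.168 0.693 0.112 , tcp: 0.310 0.604 0.394 , u: 10.415 -1.147 -0.243
step 53 , θ: -2.213 1.153 1.717 , dq: 0.169 0.665 0.105 , tcp: 0.308 0.606 0.394 , u: 10.366 -1.120 -0.252
step 54 , θ: -2.210 1.166 1.719 , dq: 0.169 0.638 0.099 , tcp: 0.307 0.607 0.393 , u: 10.324 -1.097 -0.259
step 55 , θ: -2.207 1.178 1.721 , dq: 0.168 0.613 0.093 , tcp: 0.305 0.608 0.392 , u: 10.289 -1.075 -0.265
step 56 , θ: -2.203 1.190 1.723 , dq: 0.166 0.588 0.087 , tcp: 0.304 0.610 0.391
final θ (rad): -2.203 1.190 1.723


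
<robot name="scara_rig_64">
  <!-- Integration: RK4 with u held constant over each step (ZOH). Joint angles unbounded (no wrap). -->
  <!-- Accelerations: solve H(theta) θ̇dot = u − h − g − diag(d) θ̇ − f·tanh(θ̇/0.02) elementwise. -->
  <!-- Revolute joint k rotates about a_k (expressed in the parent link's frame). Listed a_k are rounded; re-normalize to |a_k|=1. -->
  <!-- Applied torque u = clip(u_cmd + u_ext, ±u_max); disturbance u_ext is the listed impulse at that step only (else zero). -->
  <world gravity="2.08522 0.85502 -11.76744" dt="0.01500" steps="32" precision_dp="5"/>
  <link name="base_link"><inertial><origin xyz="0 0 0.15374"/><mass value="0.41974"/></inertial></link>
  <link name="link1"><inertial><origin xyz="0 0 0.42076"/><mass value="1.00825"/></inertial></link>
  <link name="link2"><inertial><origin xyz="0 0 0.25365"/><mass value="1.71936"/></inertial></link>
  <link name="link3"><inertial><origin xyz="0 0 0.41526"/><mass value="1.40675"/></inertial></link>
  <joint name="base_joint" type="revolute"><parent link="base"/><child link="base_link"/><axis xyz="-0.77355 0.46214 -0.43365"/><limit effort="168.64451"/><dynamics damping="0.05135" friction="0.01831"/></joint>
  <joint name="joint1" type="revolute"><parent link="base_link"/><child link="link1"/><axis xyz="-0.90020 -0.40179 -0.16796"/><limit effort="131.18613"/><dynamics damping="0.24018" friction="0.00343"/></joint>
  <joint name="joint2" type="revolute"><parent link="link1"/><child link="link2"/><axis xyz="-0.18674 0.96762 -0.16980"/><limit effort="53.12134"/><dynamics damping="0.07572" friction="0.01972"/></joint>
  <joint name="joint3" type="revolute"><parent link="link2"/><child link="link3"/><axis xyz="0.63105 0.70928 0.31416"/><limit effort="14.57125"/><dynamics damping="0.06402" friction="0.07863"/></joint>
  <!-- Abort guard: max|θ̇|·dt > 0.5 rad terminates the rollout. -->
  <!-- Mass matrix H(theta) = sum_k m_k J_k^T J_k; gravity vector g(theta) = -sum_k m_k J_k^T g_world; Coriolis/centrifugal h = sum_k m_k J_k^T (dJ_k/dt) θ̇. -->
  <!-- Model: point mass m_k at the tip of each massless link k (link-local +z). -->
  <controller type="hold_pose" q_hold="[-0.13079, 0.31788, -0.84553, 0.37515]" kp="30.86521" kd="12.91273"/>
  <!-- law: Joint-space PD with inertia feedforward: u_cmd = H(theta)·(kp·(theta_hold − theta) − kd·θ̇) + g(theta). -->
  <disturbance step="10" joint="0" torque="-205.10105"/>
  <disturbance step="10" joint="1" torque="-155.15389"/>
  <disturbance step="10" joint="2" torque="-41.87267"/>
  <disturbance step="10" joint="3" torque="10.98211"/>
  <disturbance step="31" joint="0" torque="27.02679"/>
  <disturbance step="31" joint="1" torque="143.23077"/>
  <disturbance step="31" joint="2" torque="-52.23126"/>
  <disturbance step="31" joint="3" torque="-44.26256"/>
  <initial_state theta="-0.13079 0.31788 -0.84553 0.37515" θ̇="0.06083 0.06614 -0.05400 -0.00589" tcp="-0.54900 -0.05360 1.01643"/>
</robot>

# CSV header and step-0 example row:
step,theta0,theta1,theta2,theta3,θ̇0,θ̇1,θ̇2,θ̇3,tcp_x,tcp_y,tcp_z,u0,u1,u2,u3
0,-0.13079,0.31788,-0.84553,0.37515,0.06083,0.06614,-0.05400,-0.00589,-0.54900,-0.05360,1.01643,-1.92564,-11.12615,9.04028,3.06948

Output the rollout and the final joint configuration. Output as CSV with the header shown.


step,theta0,theta1,theta2,theta3,θ̇0,θ̇1,θ̇2,θ̇3,tcp_x,tcp_y,tcp_z,u0,u1,u2,u3
1,-0.12998,0.31879,-0.84624,0.37508,0.04773,0.05461,-0.04127,-0.00356,-0.54927,-0.05212,1.01616,-1.45972,-10.66084,9.07093,3.00002
2,-0.12934,0.31953,-0.84678,0.37504,0.03687,0.04463,-0.03052,-0.00265,-0.54949,-0.05092,1.01595,-1.06301,-10.26520,9.09745,2.94190
3,-0.12886,0.32014,-0.84717,0.37500,0.02794,0.03609,-0.02177,-0.00214,-0.54966,-0.04997,1.01580,-0.72531,-9.92875,9.12051,2.89284
4,-0.12849,0.32062,-0.84745,0.37497,0.02069,0.02878,-0.01490,-0.00171,-0.54980,-0.04923,1.01568,-0.43798,-9.64258,9.14078,2.85132
5,-0.12823,0.32101,-0.84763,0.37495,0.01489,0.02250,-0.00970,-0.00130,-0.54990,-0.04865,1.01559,-0.19366,-9.39914,9.15876,2.81622
6,-0.12804,0.32130,-0.84775,0.37493,0.01031,0.01709,-0.00588,-0.00091,-0.54998,-0.04822,1.01553,0.01394,-9.19201,9.17477,2.78658
7,-0.12791,0.32153,-0.84782,0.37492,0.00672,0.01244,-0.00313,-0.00057,-0.55003,-0.04790,1.01549,0.19027,-9.01574,9.18899,2.76156
8,-0.12783,0.32168,-0.84785,0.37491,0.00393,0.00847,-0.00117,-0.00030,-0.55007,-0.04769,1.01547,0.34004,-8.86567,9.20155,2.74044
9,-0.12779,0.32178,-0.84786,0.37491,0.00175,0.00511,0.00020,-0.00009,-0.55009,-0.04756,1.01546,0.46728,-8.73789,9.21256,2.72260
10,-0.12777,0.32184,-0.84785,0.37491,0.00005,0.00229,0.00116,0.00006,-0.55010,-0.04749,1.01545,-168.64451,-131.18613,-32.65049,13.68963
11,-0.13048,0.31905,-0.85507,0.38484,-0.36691,-0.37147,-0.95661,1.32131,-0.54990,-0.05570,1.01408,34.26789,15.83109,17.51833,0.55222
12,-0.13564,0.31403,-0.86752,0.40218,-0.31801,-0.29963,-0.70661,0.99110,-0.54948,-0.07046,1.01152,29.37922,12.37478,16.23506,0.93647
13,-0.14004,0.30998,-0.87668,0.41510,-0.26848,-0.24081,-0.51617,0.73255,-0.54915,-0.08219,1.00944,25.21695,9.42649,15.16098,1.23639
14,-0.14372,0.30674,-0.88331,0.42456,-0.22143,-0.19235,-0.37014,0.52928,-0.54890,-0.09143,1.00778,21.67564,6.91315,14.26114,1.47383
15,-0.14673,0.30416,-0.88801,0.43129,-0.17846,-0.15226,-0.25744,0.36889,-0.54874,-0.09861,1.00648,18.66389,4.77151,13.50612,1.66435
16,-0.14912,0.30213,-0.89121,0.43587,-0.14025,-0.11903,-0.16996,0.24196,-0.54865,-0.10407,1.00550,16.10303,2.94698,12.87150,1.81915
17,-0.15098,0.30055,-0.89324,0.43875,-0.10694,-0.09144,-0.10172,0.14133,-0.54862,-0.10813,1.00479,13.92561,1.39270,12.33710,1.94637
18,-0.15237,0.29935,-0.89437,0.44026,-0.07831,-0.06855,-0.04830,0.06155,-0.54864,-0.11102,1.00431,12.07406,0.06852,11.88629,2.05197
19,-0.15336,0.29847,-0.89478,0.44072,-0.05389,-0.04891,-0.00845,0.00294,-0.54871,-0.11294,1.00401,10.49928,-1.05987,11.50605,2.13695
20,-0.15401,0.29788,-0.89474,0.44057,-0.03278,-0.02927,0.01233,-0.01960,-0.54878,-0.11410,1.00387,9.15915,-2.02190,11.18741,2.19021
21,-0.15437,0.29757,-0.89446,0.44021,-0.01490,-0.01207,0.02436,-0.02847,-0.54882,-0.11463,1.00384,8.01825,-2.84255,10.91877,2.22880
22,-0.15448,0.29749,-0.89403,0.43974,-0.00026,0.00221,0.03309,-0.03360,-0.54883,-0.11466,1.00392,7.04773,-3.54276,10.69059,2.26035
23,-0.15440,0.29761,-0.89348,0.43921,0.01143,0.01398,0.03994,-0.03694,-0.54882,-0.11429,1.00407,6.22264,-4.14046,10.49615,2.28674
24,-0.15416,0.29789,-0.89284,0.43864,0.02069,0.02355,0.04535,-0.03916,-0.54878,-0.11359,1.00428,5.52049,-4.65110,10.33017,2.30898
25,-0.15379,0.29830,-0.89213,0.43804,0.02799,0.03119,0.04948,-0.04061,-0.54873,-0.11264,1.00454,4.92213,-5.08781,10.18829,2.32779
26,-0.15333,0.29882,-0.89137,0.43743,0.03368,0.03719,0.05255,-0.04148,-0.54866,-0.11148,1.00484,4.41171,-5.46164,10.06688,2.34374
27,-0.15279,0.29941,-0.89056,0.43680,0.03805,0.04179,0.05472,-0.04191,-0.54858,-0.11016,1.00516,3.97600,-5.78197,9.96288,2.35729
28,-0.15219,0.30006,-0.88973,0.43617,0.04131,0.04523,0.05614,-0.04201,-0.54849,-0.10873,1.00551,3.60379,-6.05673,9.87372,2.36882
29,-0.15156,0.30076,-0.88888,0.43554,0.04367,0.04771,0.05694,-0.04184,-0.54839,-0.10721,1.00587,3.28563,-6.29268,9.79720,2.37865
30,-0.15089,0.30149,-0.88803,0.43492,0.04527,0.04937,0.05724,-0.04146,-0.54829,-0.10563,1.00624,3.01346,-6.49555,9.73147,2.38705
31,-0.15020,0.30223,-0.88717,0.43430,0.04625,0.05037,0.05712,-0.04093,-0.54818,-0.10401,1.00661,29.80726,131.18613,-42.55630,-14.57125
32,-0.14905,0.31700,-0.91330,0.47884,0.08479,1.92215,-3.53122,5.93130,-0.54855,-0.10058,1.00186,,,,
# final theta (rad): -0.14905 0.31700 -0.91330 0.47884


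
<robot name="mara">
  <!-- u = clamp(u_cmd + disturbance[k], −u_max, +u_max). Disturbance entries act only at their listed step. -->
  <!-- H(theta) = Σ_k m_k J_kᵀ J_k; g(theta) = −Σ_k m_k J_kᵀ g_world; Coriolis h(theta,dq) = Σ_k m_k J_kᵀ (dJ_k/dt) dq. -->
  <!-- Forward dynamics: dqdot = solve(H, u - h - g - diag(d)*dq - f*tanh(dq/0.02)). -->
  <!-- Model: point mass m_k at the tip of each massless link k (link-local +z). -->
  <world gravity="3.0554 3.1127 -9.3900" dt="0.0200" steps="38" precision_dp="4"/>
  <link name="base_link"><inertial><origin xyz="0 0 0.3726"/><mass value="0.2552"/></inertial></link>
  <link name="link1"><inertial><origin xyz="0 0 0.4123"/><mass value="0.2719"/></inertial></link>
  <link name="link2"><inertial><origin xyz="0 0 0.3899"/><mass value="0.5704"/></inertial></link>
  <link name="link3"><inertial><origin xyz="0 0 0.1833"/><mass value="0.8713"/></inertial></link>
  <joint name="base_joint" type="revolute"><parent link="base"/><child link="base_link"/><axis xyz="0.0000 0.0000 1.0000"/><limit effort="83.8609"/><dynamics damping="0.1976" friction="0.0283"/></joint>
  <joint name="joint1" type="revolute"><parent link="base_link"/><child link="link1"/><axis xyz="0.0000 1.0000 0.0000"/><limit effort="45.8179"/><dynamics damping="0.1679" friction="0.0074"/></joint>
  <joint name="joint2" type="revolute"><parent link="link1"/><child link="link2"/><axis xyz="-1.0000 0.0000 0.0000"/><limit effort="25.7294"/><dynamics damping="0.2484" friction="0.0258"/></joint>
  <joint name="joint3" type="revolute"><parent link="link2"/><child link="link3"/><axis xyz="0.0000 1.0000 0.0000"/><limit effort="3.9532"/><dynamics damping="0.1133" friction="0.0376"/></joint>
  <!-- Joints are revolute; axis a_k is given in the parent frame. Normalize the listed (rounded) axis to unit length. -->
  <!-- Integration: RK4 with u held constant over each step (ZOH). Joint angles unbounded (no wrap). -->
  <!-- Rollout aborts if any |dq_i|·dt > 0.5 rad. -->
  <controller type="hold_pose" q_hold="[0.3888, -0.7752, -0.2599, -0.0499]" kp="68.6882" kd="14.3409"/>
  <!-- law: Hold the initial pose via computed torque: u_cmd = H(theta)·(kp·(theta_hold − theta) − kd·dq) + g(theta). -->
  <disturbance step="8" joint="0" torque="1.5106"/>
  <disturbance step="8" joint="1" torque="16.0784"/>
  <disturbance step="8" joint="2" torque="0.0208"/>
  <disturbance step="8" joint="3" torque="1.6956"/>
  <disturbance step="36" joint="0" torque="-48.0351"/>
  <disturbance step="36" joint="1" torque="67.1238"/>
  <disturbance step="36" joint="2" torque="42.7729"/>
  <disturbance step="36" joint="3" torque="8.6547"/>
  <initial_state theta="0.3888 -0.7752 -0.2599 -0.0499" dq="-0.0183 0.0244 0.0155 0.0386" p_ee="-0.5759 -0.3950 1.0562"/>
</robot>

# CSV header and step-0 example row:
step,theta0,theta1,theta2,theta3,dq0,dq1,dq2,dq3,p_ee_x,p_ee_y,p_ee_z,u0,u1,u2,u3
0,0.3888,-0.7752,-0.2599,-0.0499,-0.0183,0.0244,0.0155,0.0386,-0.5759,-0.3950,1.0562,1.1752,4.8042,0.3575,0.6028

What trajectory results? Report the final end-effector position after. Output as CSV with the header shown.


step,theta0,theta1,theta2,theta3,dq0,dq1,dq2,dq3,p_ee_x,p_ee_y,p_ee_z,u0,u1,u2,u3
1,0.3885,-0.7747,-0.2596,-0.0497,-0.0141,0.0192,0.0088,0.0130,-0.5757,-0.3946,1.0566,1.1264,4.8986,0.4024,0.6179
2,0.3883,-0.7744,-0.2594,-0.0497,-0.0105,0.0133,0.0041,0.0072,-0.5756,-0.3943,1.0569,1.0874,4.9776,0.4383,0.6288
3,0.3882,-0.7741,-0.2593,-0.0498,-0.0075,0.0083,0.0011,0.0049,-0.5756,-0.3941,1.0570,1.0565,5.0431,0.4670,0.6376
4,0.3881,-0.7740,-0.2592,-0.0499,-0.0052,0.0043,-0.0012,0.0051,-0.5756,-0.3940,1.0571,1.0322,5.0970,0.4897,0.6446
5,0.3881,-0.7739,-0.2592,-0.0500,-0.0036,0.0013,-0.0029,0.0048,-0.5755,-0.3940,1.0572,1.0133,5.1410,0.5076,0.6503
6,0.3881,-0.7739,-0.2591,-0.0501,-0.0024,-0.0009,-0.0041,0.0048,-0.5755,-0.3939,1.0572,0.9987,5.1766,0.5216,0.6550
7,0.3882,-0.7739,-0.2591,-0.0502,-0.0016,-0.0025,-0.0050,0.0047,-0.5756,-0.3940,1.0571,0.9875,5.2051,0.5326,0.6588
8,0.3882,-0.7740,-0.2592,-0.0503,-0.0010,-0.0036,-0.0055,0.0048,-0.5756,-0.3940,1.0571,2.4894,21.3063,0.5619,2.3575
9,0.3882,-0.7706,-0.2592,-0.0564,-0.0026,0.3332,-0.0080,-0.5702,-0.5741,-0.3935,1.0585,0.5124,0.3839,0.5423,0.1401
10,0.3882,-0.7652,-0.2593,-0.0642,-0.0006,0.2095,-0.0053,-0.2284,-0.5716,-0.3925,1.0611,0.5920,1.3523,0.5492,0.2321
11,0.3882,-0.7619,-0.2594,-0.0667,0.0004,0.1216,-0.0040,-0.0336,-0.5697,-0.3917,1.0630,0.6606,2.1632,0.5556,0.3135
12,0.3882,-0.7601,-0.2595,-0.0667,0.0060,0.0670,0.0028,0.0051,-0.5685,-0.3913,1.0643,0.7191,2.8379,0.5610,0.3938
13,0.3883,-0.7591,-0.2595,-0.0665,0.0055,0.0300,0.0020,0.0021,-0.5679,-0.3911,1.0649,0.7698,3.3952,0.5661,0.4648
14,0.3884,-0.7588,-0.2595,-0.0663,0.0056,0.0016,0.0021,0.0048,-0.5676,-0.3910,1.0652,0.8119,3.8512,0.5695,0.5218
15,0.3884,-0.7590,-0.2595,-0.0661,0.0047,-0.0181,0.0012,0.0002,-0.5677,-0.3911,1.0651,0.8470,4.2197,0.5717,0.5690
16,0.3885,-0.7595,-0.2596,-0.0659,0.0051,-0.0328,0.0020,0.0040,-0.5680,-0.3913,1.0647,0.8754,4.5155,0.5728,0.6054
17,0.3885,-0.7603,-0.2596,-0.0658,0.0042,-0.0417,0.0013,-0.0002,-0.5684,-0.3915,1.0643,0.8987,4.7509,0.5734,0.6355
18,0.3885,-0.7612,-0.2597,-0.0656,0.0047,-0.0479,0.0022,0.0033,-0.5689,-0.3918,1.0637,0.9171,4.9362,0.5733,0.6579
19,0.3886,-0.7622,-0.2597,-0.0655,0.0041,-0.0502,0.0018,-0.0010,-0.5695,-0.3921,1.0630,0.9319,5.0800,0.5731,0.6763
20,0.3886,-0.7632,-0.2597,-0.0653,0.0045,-0.0515,0.0027,0.0038,-0.5701,-0.3924,1.0623,0.9431,5.1897,0.5725,0.6889
21,0.3886,-0.7642,-0.2597,-0.0652,0.0035,-0.0501,0.0018,0.0000,-0.5708,-0.3927,1.0617,0.9520,5.2717,0.5720,0.6994
22,0.3886,-0.7652,-0.2598,-0.0650,0.0040,-0.0484,0.0027,0.0022,-0.5714,-0.3929,1.0610,0.9584,5.3313,0.5712,0.7061
23,0.3886,-0.7661,-0.2598,-0.0648,0.0037,-0.0452,0.0026,-0.0010,-0.5719,-0.3932,1.0604,0.9632,5.3730,0.5706,0.7114
24,0.3887,-0.7670,-0.2598,-0.0646,0.0040,-0.0426,0.0032,0.0035,-0.5725,-0.3934,1.0598,0.9663,5.4005,0.5698,0.7136
25,0.3887,-0.7679,-0.2598,-0.0645,0.0031,-0.0385,0.0024,-0.0008,-0.5730,-0.3937,1.0593,0.9687,5.4169,0.5694,0.7160
26,0.3887,-0.7686,-0.2598,-0.0643,0.0037,-0.0354,0.0032,0.0031,-0.5734,-0.3939,1.0588,0.9697,5.4250,0.5686,0.7159
27,0.3887,-0.7693,-0.2599,-0.0642,0.0031,-0.0312,0.0026,-0.0013,-0.5738,-0.3940,1.0583,0.9705,5.4267,0.5682,0.7163
28,0.3887,-0.7699,-0.2599,-0.0640,0.0036,-0.0285,0.0034,0.0036,-0.5742,-0.3942,1.0579,0.9704,5.4237,0.5676,0.7147
29,0.3887,-0.7704,-0.2599,-0.0639,0.0027,-0.0246,0.0025,-0.0003,-0.5745,-0.3943,1.0576,0.9703,5.4175,0.5673,0.7142
30,0.3887,-0.7709,-0.2599,-0.0637,0.0033,-0.0220,0.0033,0.0024,-0.5748,-0.3945,1.0573,0.9696,5.4091,0.5668,0.7123
31,0.3887,-0.7713,-0.2599,-0.0636,0.0030,-0.0187,0.0030,-0.0013,-0.5750,-0.3946,1.0570,0.9690,5.3994,0.5665,0.7112
32,0.3887,-0.7717,-0.2599,-0.0634,0.0034,-0.0169,0.0037,0.0036,-0.5752,-0.3947,1.0568,0.9680,5.3890,0.5661,0.7087
33,0.3887,-0.7720,-0.2599,-0.0633,0.0025,-0.0140,0.0026,-0.0003,-0.5754,-0.3948,1.0566,0.9673,5.3785,0.5660,0.7077
34,0.3887,-0.7723,-0.2599,-0.0631,0.0031,-0.0124,0.0035,0.0024,-0.5756,-0.3948,1.0564,0.9663,5.3682,0.5657,0.7056
35,0.3887,-0.7725,-0.2599,-0.0630,0.0029,-0.0101,0.0032,-0.0013,-0.5757,-0.3949,1.0563,0.9655,5.3583,0.5655,0.7045
36,0.3887,-0.7727,-0.2599,-0.0628,0.0033,-0.0092,0.0038,0.0036,-0.5758,-0.3949,1.0562,-47.0705,45.8179,25.7294,3.9532
37,0.2824,-0.7523,-0.3763,-0.0684,-9.9506,2.1117,-10.5458,-0.0424,-0.5703,-0.3847,1.0540,15.1341,-5.7225,-6.8605,-0.2123
38,0.1383,-0.7177,-0.5189,-0.0590,-5.0026,1.3281,-4.5425,0.6010,-0.5615,-0.3650,1.0508,,,,
# final p_ee position (m): -0.5615 -0.3650 1.0508
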